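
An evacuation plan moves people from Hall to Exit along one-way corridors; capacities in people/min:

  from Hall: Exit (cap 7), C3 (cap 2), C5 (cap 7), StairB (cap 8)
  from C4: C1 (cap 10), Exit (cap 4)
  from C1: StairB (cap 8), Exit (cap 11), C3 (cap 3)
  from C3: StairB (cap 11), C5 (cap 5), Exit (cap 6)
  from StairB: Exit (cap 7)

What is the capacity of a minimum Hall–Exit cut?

16

Augment Hall→Exit: bottleneck 7, flow now 7.
Augment Hall→C3→Exit: bottleneck 2, flow now 9.
Augment Hall→StairB→Exit: bottleneck 7, flow now 16.
No augmenting path remains; maximum flow = 16.
By max-flow min-cut, the minimum cut capacity equals the max flow.
In the residual graph, reachable from Hall: {Hall, StairB, C5}.
Min-cut edges: Hall→C3 (2), Hall→Exit (7), StairB→Exit (7); capacity 2 + 7 + 7 = 16.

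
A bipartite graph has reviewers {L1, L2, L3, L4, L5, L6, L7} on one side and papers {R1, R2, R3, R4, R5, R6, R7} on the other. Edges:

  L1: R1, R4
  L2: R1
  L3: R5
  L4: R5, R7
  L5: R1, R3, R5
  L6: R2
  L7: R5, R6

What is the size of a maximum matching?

7

Unit-capacity flow: source→left, listed edges, right→sink; max matching = max flow.
Augmenting path L1→R1 (+1); matched 1.
Augmenting path L3→R5 (+1); matched 2.
Augmenting path L4→R7 (+1); matched 3.
Augmenting path L5→R3 (+1); matched 4.
Augmenting path L6→R2 (+1); matched 5.
Augmenting path L7→R6 (+1); matched 6.
Augmenting path L2→R1→L1→R4 (+1); matched 7.
No augmenting path remains; maximum matching = 7.
König certificate: {L1, L2, L3, L4, L5, L6, L7} is a vertex cover of size 7 (every listed pair touches it), so no matching can be larger.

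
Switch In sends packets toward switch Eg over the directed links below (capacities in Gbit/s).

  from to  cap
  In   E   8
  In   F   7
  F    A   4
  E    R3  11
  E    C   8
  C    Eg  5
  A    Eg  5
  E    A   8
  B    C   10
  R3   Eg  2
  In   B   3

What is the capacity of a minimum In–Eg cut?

12

Augment In→E→A→Eg: bottleneck 5, flow now 5.
Augment In→E→R3→Eg: bottleneck 2, flow now 7.
Augment In→E→C→Eg: bottleneck 1, flow now 8.
Augment In→B→C→Eg: bottleneck 3, flow now 11.
Augment In→F→A→E→C→Eg: bottleneck 1, flow now 12. (uses reverse residual edge)
No augmenting path remains; maximum flow = 12.
By max-flow min-cut, the minimum cut capacity equals the max flow.
In the residual graph, reachable from In: {In, E, B, F, A, R3, C}.
Min-cut edges: A→Eg (5), R3→Eg (2), C→Eg (5); capacity 5 + 2 + 5 = 12.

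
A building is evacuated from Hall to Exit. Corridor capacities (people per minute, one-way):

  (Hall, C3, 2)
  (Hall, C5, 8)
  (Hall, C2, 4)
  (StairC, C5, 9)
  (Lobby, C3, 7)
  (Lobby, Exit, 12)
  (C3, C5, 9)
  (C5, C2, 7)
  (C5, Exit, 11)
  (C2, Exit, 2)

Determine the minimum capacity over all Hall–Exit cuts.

12

Augment Hall→C5→Exit: bottleneck 8, flow now 8.
Augment Hall→C2→Exit: bottleneck 2, flow now 10.
Augment Hall→C3→C5→Exit: bottleneck 2, flow now 12.
No augmenting path remains; maximum flow = 12.
By max-flow min-cut, the minimum cut capacity equals the max flow.
In the residual graph, reachable from Hall: {Hall, C2}.
Min-cut edges: Hall→C3 (2), Hall→C5 (8), C2→Exit (2); capacity 2 + 8 + 2 = 12.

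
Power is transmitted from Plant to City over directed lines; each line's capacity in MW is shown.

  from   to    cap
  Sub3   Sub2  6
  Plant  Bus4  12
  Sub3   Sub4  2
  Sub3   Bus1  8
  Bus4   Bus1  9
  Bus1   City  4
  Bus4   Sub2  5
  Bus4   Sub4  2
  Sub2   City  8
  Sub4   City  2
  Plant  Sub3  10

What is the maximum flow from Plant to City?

Augment Plant→Sub3→Sub4→City: bottleneck 2, flow now 2.
Augment Plant→Sub3→Bus1→City: bottleneck 4, flow now 6.
Augment Plant→Sub3→Sub2→City: bottleneck 4, flow now 10.
Augment Plant→Bus4→Sub2→City: bottleneck 4, flow now 14.
No augmenting path remains; maximum flow = 14.
In the residual graph, reachable from Plant: {Plant, Sub3, Bus4, Sub4, Bus1, Sub2}.
Min-cut edges: Sub4→City (2), Bus1→City (4), Sub2→City (8); capacity 2 + 4 + 8 = 14.
This cut is saturated, so no flow can exceed 14.

14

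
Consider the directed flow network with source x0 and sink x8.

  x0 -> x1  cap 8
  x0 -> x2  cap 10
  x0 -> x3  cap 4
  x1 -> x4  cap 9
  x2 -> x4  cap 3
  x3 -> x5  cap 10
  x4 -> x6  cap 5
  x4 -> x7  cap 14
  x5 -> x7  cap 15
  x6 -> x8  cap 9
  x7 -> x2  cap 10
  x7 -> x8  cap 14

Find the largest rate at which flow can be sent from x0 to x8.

15

Augment x0→x1→x4→x6→x8: bottleneck 5, flow now 5.
Augment x0→x1→x4→x7→x8: bottleneck 3, flow now 8.
Augment x0→x2→x4→x7→x8: bottleneck 3, flow now 11.
Augment x0→x3→x5→x7→x8: bottleneck 4, flow now 15.
No augmenting path remains; maximum flow = 15.
In the residual graph, reachable from x0: {x0, x2}.
Min-cut edges: x0→x1 (8), x0→x3 (4), x2→x4 (3); capacity 8 + 4 + 3 = 15.
This cut is saturated, so no flow can exceed 15.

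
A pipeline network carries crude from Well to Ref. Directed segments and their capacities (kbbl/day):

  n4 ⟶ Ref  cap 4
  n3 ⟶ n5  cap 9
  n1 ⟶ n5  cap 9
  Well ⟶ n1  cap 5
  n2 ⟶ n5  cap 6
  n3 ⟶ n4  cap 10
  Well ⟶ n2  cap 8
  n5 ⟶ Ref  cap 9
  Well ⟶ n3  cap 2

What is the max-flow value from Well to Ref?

Augment Well→n1→n5→Ref: bottleneck 5, flow now 5.
Augment Well→n2→n5→Ref: bottleneck 4, flow now 9.
Augment Well→n3→n4→Ref: bottleneck 2, flow now 11.
No augmenting path remains; maximum flow = 11.
In the residual graph, reachable from Well: {Well, n1, n2, n5}.
Min-cut edges: Well→n3 (2), n5→Ref (9); capacity 2 + 9 = 11.
This cut is saturated, so no flow can exceed 11.

11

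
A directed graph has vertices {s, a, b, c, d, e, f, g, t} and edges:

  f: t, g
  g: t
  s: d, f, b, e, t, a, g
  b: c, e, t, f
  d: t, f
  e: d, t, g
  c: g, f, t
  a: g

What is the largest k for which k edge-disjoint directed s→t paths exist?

6

Assign every edge capacity 1; by Menger, the answer equals the max flow.
Path s→t (+1); total 1.
Path s→b→t (+1); total 2.
Path s→d→t (+1); total 3.
Path s→e→t (+1); total 4.
Path s→f→t (+1); total 5.
Path s→g→t (+1); total 6.
No residual s→t path; max flow = 6.
Certifying cut of size 6: {g→t, s→b, s→d, s→e, s→f, s→t}.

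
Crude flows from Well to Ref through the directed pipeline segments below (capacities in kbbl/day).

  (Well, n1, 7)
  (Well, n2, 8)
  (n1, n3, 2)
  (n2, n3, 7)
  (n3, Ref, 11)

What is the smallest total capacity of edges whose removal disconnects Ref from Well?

Augment Well→n1→n3→Ref: bottleneck 2, flow now 2.
Augment Well→n2→n3→Ref: bottleneck 7, flow now 9.
No augmenting path remains; maximum flow = 9.
By max-flow min-cut, the minimum cut capacity equals the max flow.
In the residual graph, reachable from Well: {Well, n1, n2}.
Min-cut edges: n1→n3 (2), n2→n3 (7); capacity 2 + 7 = 9.

9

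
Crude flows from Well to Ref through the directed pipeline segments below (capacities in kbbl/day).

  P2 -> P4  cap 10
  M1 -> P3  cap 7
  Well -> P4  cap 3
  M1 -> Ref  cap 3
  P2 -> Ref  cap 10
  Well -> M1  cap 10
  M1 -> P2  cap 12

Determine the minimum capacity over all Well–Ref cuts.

10

Augment Well→M1→Ref: bottleneck 3, flow now 3.
Augment Well→M1→P2→Ref: bottleneck 7, flow now 10.
No augmenting path remains; maximum flow = 10.
By max-flow min-cut, the minimum cut capacity equals the max flow.
In the residual graph, reachable from Well: {Well, P4}.
Min-cut edges: Well→M1 (10); capacity 10 = 10.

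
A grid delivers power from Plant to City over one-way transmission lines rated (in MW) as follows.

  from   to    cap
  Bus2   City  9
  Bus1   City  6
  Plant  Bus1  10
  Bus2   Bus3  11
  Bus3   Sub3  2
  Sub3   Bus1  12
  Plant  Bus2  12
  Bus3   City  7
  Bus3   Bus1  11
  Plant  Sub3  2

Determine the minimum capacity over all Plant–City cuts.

Augment Plant→Bus2→City: bottleneck 9, flow now 9.
Augment Plant→Bus1→City: bottleneck 6, flow now 15.
Augment Plant→Bus2→Bus3→City: bottleneck 3, flow now 18.
No augmenting path remains; maximum flow = 18.
By max-flow min-cut, the minimum cut capacity equals the max flow.
In the residual graph, reachable from Plant: {Plant, Sub3, Bus1}.
Min-cut edges: Plant→Bus2 (12), Bus1→City (6); capacity 12 + 6 = 18.

18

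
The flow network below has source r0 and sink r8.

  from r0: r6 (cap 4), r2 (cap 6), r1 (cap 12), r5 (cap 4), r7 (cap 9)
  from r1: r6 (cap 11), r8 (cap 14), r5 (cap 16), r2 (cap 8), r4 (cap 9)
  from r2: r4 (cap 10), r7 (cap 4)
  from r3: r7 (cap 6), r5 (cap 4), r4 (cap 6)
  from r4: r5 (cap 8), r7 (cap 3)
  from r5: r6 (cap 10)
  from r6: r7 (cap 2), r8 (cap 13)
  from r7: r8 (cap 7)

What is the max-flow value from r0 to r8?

32

Augment r0→r1→r8: bottleneck 12, flow now 12.
Augment r0→r6→r8: bottleneck 4, flow now 16.
Augment r0→r7→r8: bottleneck 7, flow now 23.
Augment r0→r5→r6→r8: bottleneck 4, flow now 27.
Augment r0→r2→r4→r5→r6→r8: bottleneck 5, flow now 32.
No augmenting path remains; maximum flow = 32.
In the residual graph, reachable from r0: {r0, r2, r4, r5, r6, r7}.
Min-cut edges: r0→r1 (12), r6→r8 (13), r7→r8 (7); capacity 12 + 13 + 7 = 32.
This cut is saturated, so no flow can exceed 32.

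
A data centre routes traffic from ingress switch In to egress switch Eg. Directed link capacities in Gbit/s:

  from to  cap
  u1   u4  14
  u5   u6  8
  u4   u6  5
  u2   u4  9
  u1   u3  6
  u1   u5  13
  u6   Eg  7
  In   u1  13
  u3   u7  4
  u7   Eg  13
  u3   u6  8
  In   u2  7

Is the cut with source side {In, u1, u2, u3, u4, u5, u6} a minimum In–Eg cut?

Yes — it is a minimum cut (capacity 11).

Given cut capacity: 4 + 7 = 11.
Augment In→u1→u3→u6→Eg: bottleneck 6, flow now 6.
Augment In→u1→u4→u6→Eg: bottleneck 1, flow now 7.
Augment In→u1→u4→u6→u3→u7→Eg: bottleneck 4, flow now 11. (uses reverse residual edge)
No augmenting path remains; maximum flow = 11.
Cut capacity 11 equals the max flow, so it is a minimum cut.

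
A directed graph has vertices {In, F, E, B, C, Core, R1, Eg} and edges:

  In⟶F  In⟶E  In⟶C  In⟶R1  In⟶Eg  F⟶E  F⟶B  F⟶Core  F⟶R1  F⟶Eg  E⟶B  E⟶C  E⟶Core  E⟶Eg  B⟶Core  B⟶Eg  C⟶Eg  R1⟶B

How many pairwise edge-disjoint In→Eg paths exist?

Assign every edge capacity 1; by Menger, the answer equals the max flow.
Path In→Eg (+1); total 1.
Path In→F→Eg (+1); total 2.
Path In→E→Eg (+1); total 3.
Path In→C→Eg (+1); total 4.
Path In→R1→B→Eg (+1); total 5.
No residual In→Eg path; max flow = 5.
Certifying cut of size 5: {In→C, In→E, In→Eg, In→F, In→R1}.

5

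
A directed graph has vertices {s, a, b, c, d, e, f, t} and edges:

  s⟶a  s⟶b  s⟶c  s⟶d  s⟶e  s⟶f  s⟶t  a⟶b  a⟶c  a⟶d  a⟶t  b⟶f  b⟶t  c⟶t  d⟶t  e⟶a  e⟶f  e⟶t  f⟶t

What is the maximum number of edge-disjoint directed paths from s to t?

7

Assign every edge capacity 1; by Menger, the answer equals the max flow.
Path s→t (+1); total 1.
Path s→a→t (+1); total 2.
Path s→b→t (+1); total 3.
Path s→c→t (+1); total 4.
Path s→d→t (+1); total 5.
Path s→e→t (+1); total 6.
Path s→f→t (+1); total 7.
No residual s→t path; max flow = 7.
Certifying cut of size 7: {s→a, s→b, s→c, s→d, s→e, s→f, s→t}.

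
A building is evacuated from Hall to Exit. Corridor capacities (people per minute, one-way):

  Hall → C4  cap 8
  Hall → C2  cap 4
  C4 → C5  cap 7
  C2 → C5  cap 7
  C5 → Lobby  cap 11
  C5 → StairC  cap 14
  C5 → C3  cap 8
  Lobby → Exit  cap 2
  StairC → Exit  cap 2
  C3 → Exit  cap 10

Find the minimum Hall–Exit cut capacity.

11

Augment Hall→C4→C5→Lobby→Exit: bottleneck 2, flow now 2.
Augment Hall→C4→C5→StairC→Exit: bottleneck 2, flow now 4.
Augment Hall→C4→C5→C3→Exit: bottleneck 3, flow now 7.
Augment Hall→C2→C5→C3→Exit: bottleneck 4, flow now 11.
No augmenting path remains; maximum flow = 11.
By max-flow min-cut, the minimum cut capacity equals the max flow.
In the residual graph, reachable from Hall: {Hall, C4}.
Min-cut edges: Hall→C2 (4), C4→C5 (7); capacity 4 + 7 = 11.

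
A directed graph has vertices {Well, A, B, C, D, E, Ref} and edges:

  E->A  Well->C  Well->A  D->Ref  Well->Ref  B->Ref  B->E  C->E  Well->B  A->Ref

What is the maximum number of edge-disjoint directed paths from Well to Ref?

Assign every edge capacity 1; by Menger, the answer equals the max flow.
Path Well→Ref (+1); total 1.
Path Well→A→Ref (+1); total 2.
Path Well→B→Ref (+1); total 3.
No residual Well→Ref path; max flow = 3.
Certifying cut of size 3: {A→Ref, Well→B, Well→Ref}.

3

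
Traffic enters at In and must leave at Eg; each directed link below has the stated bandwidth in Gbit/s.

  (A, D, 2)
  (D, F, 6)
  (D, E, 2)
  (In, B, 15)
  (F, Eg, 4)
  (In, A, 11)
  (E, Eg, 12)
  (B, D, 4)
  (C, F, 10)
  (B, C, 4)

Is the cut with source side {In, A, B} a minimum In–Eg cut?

No — its capacity is 10, but the minimum cut has capacity 6.

Given cut capacity: 2 + 4 + 4 = 10.
Augment In→A→D→E→Eg: bottleneck 2, flow now 2.
Augment In→B→C→F→Eg: bottleneck 4, flow now 6.
No augmenting path remains; maximum flow = 6.
In the residual graph, reachable from In: {In, A, B, C, D, F}.
Min-cut edges: D→E (2), F→Eg (4); capacity 2 + 4 = 6.
Cut capacity 10 exceeds the max flow 6, so it is not minimum.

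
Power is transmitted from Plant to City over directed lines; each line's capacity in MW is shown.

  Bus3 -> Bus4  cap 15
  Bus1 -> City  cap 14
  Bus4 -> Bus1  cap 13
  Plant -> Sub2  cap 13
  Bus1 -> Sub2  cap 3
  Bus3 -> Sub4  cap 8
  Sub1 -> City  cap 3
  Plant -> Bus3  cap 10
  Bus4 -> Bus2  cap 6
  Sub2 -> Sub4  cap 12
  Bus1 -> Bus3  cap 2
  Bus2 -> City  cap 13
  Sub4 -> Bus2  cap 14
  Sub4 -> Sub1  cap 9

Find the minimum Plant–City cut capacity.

Augment Plant→Bus3→Sub4→Sub1→City: bottleneck 3, flow now 3.
Augment Plant→Bus3→Sub4→Bus2→City: bottleneck 5, flow now 8.
Augment Plant→Bus3→Bus4→Bus1→City: bottleneck 2, flow now 10.
Augment Plant→Sub2→Sub4→Bus2→City: bottleneck 8, flow now 18.
Augment Plant→Sub2→Sub4→Bus3→Bus4→Bus1→City: bottleneck 4, flow now 22. (uses reverse residual edge)
No augmenting path remains; maximum flow = 22.
By max-flow min-cut, the minimum cut capacity equals the max flow.
In the residual graph, reachable from Plant: {Plant, Sub2}.
Min-cut edges: Plant→Bus3 (10), Sub2→Sub4 (12); capacity 10 + 12 = 22.

22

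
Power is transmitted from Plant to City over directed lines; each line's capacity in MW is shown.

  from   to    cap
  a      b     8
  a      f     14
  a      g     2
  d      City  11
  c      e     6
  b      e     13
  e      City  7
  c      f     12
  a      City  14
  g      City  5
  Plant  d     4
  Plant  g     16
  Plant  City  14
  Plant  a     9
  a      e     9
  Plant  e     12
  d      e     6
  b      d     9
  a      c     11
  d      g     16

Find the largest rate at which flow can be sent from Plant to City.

Augment Plant→City: bottleneck 14, flow now 14.
Augment Plant→a→City: bottleneck 9, flow now 23.
Augment Plant→d→City: bottleneck 4, flow now 27.
Augment Plant→e→City: bottleneck 7, flow now 34.
Augment Plant→g→City: bottleneck 5, flow now 39.
No augmenting path remains; maximum flow = 39.
In the residual graph, reachable from Plant: {Plant, e, g}.
Min-cut edges: Plant→a (9), Plant→d (4), Plant→City (14), e→City (7), g→City (5); capacity 9 + 4 + 14 + 7 + 5 = 39.
This cut is saturated, so no flow can exceed 39.

39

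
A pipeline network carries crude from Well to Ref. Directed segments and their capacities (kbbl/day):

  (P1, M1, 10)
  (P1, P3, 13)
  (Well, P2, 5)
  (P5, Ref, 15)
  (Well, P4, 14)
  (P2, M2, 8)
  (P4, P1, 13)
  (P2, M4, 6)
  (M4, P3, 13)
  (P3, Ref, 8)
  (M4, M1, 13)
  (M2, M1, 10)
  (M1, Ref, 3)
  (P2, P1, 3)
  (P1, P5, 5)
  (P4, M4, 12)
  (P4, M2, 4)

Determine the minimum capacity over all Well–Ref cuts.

Augment Well→P4→M4→P3→Ref: bottleneck 8, flow now 8.
Augment Well→P4→M4→M1→Ref: bottleneck 3, flow now 11.
Augment Well→P4→P1→P5→Ref: bottleneck 3, flow now 14.
Augment Well→P2→P1→P5→Ref: bottleneck 2, flow now 16.
No augmenting path remains; maximum flow = 16.
By max-flow min-cut, the minimum cut capacity equals the max flow.
In the residual graph, reachable from Well: {Well, P4, P2, M4, M2, P1, P3, M1}.
Min-cut edges: P1→P5 (5), P3→Ref (8), M1→Ref (3); capacity 5 + 8 + 3 = 16.

16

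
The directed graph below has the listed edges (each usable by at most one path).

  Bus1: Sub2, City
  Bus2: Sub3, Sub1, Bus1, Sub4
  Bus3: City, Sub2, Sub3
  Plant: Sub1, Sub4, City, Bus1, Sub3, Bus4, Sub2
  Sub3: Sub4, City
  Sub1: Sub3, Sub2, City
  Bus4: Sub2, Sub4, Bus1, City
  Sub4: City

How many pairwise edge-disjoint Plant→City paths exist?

Assign every edge capacity 1; by Menger, the answer equals the max flow.
Path Plant→City (+1); total 1.
Path Plant→Sub1→City (+1); total 2.
Path Plant→Bus4→City (+1); total 3.
Path Plant→Sub3→City (+1); total 4.
Path Plant→Sub4→City (+1); total 5.
Path Plant→Bus1→City (+1); total 6.
No residual Plant→City path; max flow = 6.
Certifying cut of size 6: {Plant→Bus1, Plant→Bus4, Plant→City, Plant→Sub1, Plant→Sub3, Plant→Sub4}.

6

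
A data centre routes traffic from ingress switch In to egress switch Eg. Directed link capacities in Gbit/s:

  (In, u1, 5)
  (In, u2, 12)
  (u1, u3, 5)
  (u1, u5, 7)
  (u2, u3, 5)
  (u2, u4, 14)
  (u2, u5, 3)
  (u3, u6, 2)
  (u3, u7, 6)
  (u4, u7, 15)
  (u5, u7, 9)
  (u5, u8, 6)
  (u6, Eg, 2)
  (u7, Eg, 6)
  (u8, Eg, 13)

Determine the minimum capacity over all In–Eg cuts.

14

Augment In→u1→u3→u6→Eg: bottleneck 2, flow now 2.
Augment In→u1→u3→u7→Eg: bottleneck 3, flow now 5.
Augment In→u2→u3→u7→Eg: bottleneck 3, flow now 8.
Augment In→u2→u5→u8→Eg: bottleneck 3, flow now 11.
Augment In→u2→u3→u1→u5→u8→Eg: bottleneck 2, flow now 13. (uses reverse residual edge)
Augment In→u2→u4→u7→u3→u1→u5→u8→Eg: bottleneck 1, flow now 14. (uses reverse residual edge)
No augmenting path remains; maximum flow = 14.
By max-flow min-cut, the minimum cut capacity equals the max flow.
In the residual graph, reachable from In: {In, u1, u2, u3, u4, u5, u7}.
Min-cut edges: u3→u6 (2), u5→u8 (6), u7→Eg (6); capacity 2 + 6 + 6 = 14.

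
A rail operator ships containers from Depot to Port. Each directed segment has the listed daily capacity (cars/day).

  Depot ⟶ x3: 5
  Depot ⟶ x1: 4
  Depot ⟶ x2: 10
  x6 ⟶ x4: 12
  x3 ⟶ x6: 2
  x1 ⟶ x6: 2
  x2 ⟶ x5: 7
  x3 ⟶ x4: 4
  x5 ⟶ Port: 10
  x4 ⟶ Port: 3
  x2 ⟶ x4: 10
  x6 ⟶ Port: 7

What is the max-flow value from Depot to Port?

14

Augment Depot→x1→x6→Port: bottleneck 2, flow now 2.
Augment Depot→x2→x4→Port: bottleneck 3, flow now 5.
Augment Depot→x2→x5→Port: bottleneck 7, flow now 12.
Augment Depot→x3→x6→Port: bottleneck 2, flow now 14.
No augmenting path remains; maximum flow = 14.
In the residual graph, reachable from Depot: {Depot, x1, x2, x3, x4}.
Min-cut edges: x1→x6 (2), x2→x5 (7), x3→x6 (2), x4→Port (3); capacity 2 + 7 + 2 + 3 = 14.
This cut is saturated, so no flow can exceed 14.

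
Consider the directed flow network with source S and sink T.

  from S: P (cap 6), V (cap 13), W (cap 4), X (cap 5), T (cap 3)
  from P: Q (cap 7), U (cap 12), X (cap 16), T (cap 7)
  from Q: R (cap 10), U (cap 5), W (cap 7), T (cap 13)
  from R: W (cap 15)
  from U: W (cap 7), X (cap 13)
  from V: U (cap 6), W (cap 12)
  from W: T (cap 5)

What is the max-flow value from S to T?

Augment S→T: bottleneck 3, flow now 3.
Augment S→P→T: bottleneck 6, flow now 9.
Augment S→W→T: bottleneck 4, flow now 13.
Augment S→V→W→T: bottleneck 1, flow now 14.
No augmenting path remains; maximum flow = 14.
In the residual graph, reachable from S: {S, U, V, W, X}.
Min-cut edges: S→P (6), S→T (3), W→T (5); capacity 6 + 3 + 5 = 14.
This cut is saturated, so no flow can exceed 14.

14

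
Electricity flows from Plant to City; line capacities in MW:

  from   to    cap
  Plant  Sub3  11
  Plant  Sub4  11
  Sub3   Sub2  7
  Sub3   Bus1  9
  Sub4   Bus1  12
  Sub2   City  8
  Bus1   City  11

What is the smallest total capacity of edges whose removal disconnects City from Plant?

18

Augment Plant→Sub3→Sub2→City: bottleneck 7, flow now 7.
Augment Plant→Sub3→Bus1→City: bottleneck 4, flow now 11.
Augment Plant→Sub4→Bus1→City: bottleneck 7, flow now 18.
No augmenting path remains; maximum flow = 18.
By max-flow min-cut, the minimum cut capacity equals the max flow.
In the residual graph, reachable from Plant: {Plant, Sub3, Sub4, Bus1}.
Min-cut edges: Sub3→Sub2 (7), Bus1→City (11); capacity 7 + 11 = 18.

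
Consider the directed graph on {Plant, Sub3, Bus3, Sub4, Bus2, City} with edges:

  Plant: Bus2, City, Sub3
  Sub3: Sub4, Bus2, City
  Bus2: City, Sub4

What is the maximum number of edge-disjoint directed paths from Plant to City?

Assign every edge capacity 1; by Menger, the answer equals the max flow.
Path Plant→City (+1); total 1.
Path Plant→Sub3→City (+1); total 2.
Path Plant→Bus2→City (+1); total 3.
No residual Plant→City path; max flow = 3.
Certifying cut of size 3: {Plant→Bus2, Plant→City, Plant→Sub3}.

3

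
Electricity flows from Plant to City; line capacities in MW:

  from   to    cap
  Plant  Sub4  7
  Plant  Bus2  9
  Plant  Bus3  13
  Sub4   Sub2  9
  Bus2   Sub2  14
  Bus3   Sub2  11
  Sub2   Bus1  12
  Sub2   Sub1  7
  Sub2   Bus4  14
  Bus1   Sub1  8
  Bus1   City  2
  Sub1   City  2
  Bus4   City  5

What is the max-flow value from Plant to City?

9

Augment Plant→Sub4→Sub2→Bus1→City: bottleneck 2, flow now 2.
Augment Plant→Sub4→Sub2→Sub1→City: bottleneck 2, flow now 4.
Augment Plant→Sub4→Sub2→Bus4→City: bottleneck 3, flow now 7.
Augment Plant→Bus2→Sub2→Bus4→City: bottleneck 2, flow now 9.
No augmenting path remains; maximum flow = 9.
In the residual graph, reachable from Plant: {Plant, Sub4, Bus2, Bus3, Sub2, Bus1, Sub1, Bus4}.
Min-cut edges: Bus1→City (2), Sub1→City (2), Bus4→City (5); capacity 2 + 2 + 5 = 9.
This cut is saturated, so no flow can exceed 9.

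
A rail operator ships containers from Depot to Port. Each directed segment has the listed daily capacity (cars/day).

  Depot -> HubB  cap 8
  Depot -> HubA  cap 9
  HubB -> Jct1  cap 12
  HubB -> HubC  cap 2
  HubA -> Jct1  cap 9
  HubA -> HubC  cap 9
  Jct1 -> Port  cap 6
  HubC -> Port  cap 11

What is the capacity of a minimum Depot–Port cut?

17

Augment Depot→HubB→Jct1→Port: bottleneck 6, flow now 6.
Augment Depot→HubB→HubC→Port: bottleneck 2, flow now 8.
Augment Depot→HubA→HubC→Port: bottleneck 9, flow now 17.
No augmenting path remains; maximum flow = 17.
By max-flow min-cut, the minimum cut capacity equals the max flow.
In the residual graph, reachable from Depot: {Depot}.
Min-cut edges: Depot→HubB (8), Depot→HubA (9); capacity 8 + 9 = 17.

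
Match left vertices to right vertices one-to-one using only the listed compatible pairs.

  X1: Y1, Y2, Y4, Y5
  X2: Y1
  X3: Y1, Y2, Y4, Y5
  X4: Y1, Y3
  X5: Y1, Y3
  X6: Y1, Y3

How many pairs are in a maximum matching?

4

Unit-capacity flow: source→left, listed edges, right→sink; max matching = max flow.
Augmenting path X1→Y1 (+1); matched 1.
Augmenting path X3→Y2 (+1); matched 2.
Augmenting path X4→Y3 (+1); matched 3.
Augmenting path X2→Y1→X1→Y4 (+1); matched 4.
No augmenting path remains; maximum matching = 4.
König certificate: {X1, X3, Y1, Y3} is a vertex cover of size 4 (every listed pair touches it), so no matching can be larger.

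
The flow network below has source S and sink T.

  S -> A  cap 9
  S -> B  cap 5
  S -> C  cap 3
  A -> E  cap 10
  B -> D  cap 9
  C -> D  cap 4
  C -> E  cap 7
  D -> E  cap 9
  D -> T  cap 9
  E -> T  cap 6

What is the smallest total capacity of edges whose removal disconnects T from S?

Augment S→A→E→T: bottleneck 6, flow now 6.
Augment S→B→D→T: bottleneck 5, flow now 11.
Augment S→C→D→T: bottleneck 3, flow now 14.
No augmenting path remains; maximum flow = 14.
By max-flow min-cut, the minimum cut capacity equals the max flow.
In the residual graph, reachable from S: {S, A, E}.
Min-cut edges: S→B (5), S→C (3), E→T (6); capacity 5 + 3 + 6 = 14.

14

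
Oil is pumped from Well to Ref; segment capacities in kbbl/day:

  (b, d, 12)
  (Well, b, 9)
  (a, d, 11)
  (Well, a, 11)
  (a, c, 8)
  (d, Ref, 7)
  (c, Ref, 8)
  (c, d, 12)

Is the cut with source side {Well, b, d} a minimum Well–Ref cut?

Given cut capacity: 11 + 7 = 18.
Augment Well→a→c→Ref: bottleneck 8, flow now 8.
Augment Well→a→d→Ref: bottleneck 3, flow now 11.
Augment Well→b→d→Ref: bottleneck 4, flow now 15.
No augmenting path remains; maximum flow = 15.
In the residual graph, reachable from Well: {Well, a, b, d}.
Min-cut edges: a→c (8), d→Ref (7); capacity 8 + 7 = 15.
Cut capacity 18 exceeds the max flow 15, so it is not minimum.

No — its capacity is 18, but the minimum cut has capacity 15.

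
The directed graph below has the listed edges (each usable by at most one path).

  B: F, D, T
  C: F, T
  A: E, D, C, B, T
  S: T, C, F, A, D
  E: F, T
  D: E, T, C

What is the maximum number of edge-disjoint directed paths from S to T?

4

Assign every edge capacity 1; by Menger, the answer equals the max flow.
Path S→T (+1); total 1.
Path S→A→T (+1); total 2.
Path S→C→T (+1); total 3.
Path S→D→T (+1); total 4.
No residual S→T path; max flow = 4.
Certifying cut of size 4: {S→A, S→C, S→D, S→T}.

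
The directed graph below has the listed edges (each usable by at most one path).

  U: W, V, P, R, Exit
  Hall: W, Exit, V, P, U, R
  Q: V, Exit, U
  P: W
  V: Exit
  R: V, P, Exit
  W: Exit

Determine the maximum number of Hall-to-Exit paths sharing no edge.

Assign every edge capacity 1; by Menger, the answer equals the max flow.
Path Hall→Exit (+1); total 1.
Path Hall→R→Exit (+1); total 2.
Path Hall→U→Exit (+1); total 3.
Path Hall→V→Exit (+1); total 4.
Path Hall→W→Exit (+1); total 5.
No residual Hall→Exit path; max flow = 5.
Certifying cut of size 5: {Hall→Exit, Hall→R, Hall→U, Hall→V, W→Exit}.

5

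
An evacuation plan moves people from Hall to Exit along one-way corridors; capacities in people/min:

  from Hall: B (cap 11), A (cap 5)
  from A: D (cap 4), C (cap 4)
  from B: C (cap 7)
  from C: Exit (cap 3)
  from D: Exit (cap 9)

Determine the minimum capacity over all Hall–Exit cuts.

Augment Hall→A→C→Exit: bottleneck 3, flow now 3.
Augment Hall→A→D→Exit: bottleneck 2, flow now 5.
Augment Hall→B→C→A→D→Exit: bottleneck 2, flow now 7. (uses reverse residual edge)
No augmenting path remains; maximum flow = 7.
By max-flow min-cut, the minimum cut capacity equals the max flow.
In the residual graph, reachable from Hall: {Hall, A, B, C}.
Min-cut edges: A→D (4), C→Exit (3); capacity 4 + 3 = 7.

7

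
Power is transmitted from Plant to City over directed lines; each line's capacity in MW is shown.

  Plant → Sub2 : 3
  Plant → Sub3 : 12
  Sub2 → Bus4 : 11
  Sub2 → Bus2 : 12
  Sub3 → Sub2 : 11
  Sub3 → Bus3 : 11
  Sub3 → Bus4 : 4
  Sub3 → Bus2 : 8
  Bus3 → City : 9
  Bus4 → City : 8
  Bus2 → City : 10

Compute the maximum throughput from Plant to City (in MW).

15

Augment Plant→Sub2→Bus4→City: bottleneck 3, flow now 3.
Augment Plant→Sub3→Bus3→City: bottleneck 9, flow now 12.
Augment Plant→Sub3→Bus4→City: bottleneck 3, flow now 15.
No augmenting path remains; maximum flow = 15.
In the residual graph, reachable from Plant: {Plant}.
Min-cut edges: Plant→Sub2 (3), Plant→Sub3 (12); capacity 3 + 12 = 15.
This cut is saturated, so no flow can exceed 15.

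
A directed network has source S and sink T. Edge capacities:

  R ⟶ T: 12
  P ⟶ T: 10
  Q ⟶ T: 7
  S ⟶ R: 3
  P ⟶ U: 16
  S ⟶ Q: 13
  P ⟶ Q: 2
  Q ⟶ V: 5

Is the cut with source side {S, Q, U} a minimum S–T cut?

No — its capacity is 15, but the minimum cut has capacity 10.

Given cut capacity: 3 + 5 + 7 = 15.
Augment S→Q→T: bottleneck 7, flow now 7.
Augment S→R→T: bottleneck 3, flow now 10.
No augmenting path remains; maximum flow = 10.
In the residual graph, reachable from S: {S, Q, V}.
Min-cut edges: S→R (3), Q→T (7); capacity 3 + 7 = 10.
Cut capacity 15 exceeds the max flow 10, so it is not minimum.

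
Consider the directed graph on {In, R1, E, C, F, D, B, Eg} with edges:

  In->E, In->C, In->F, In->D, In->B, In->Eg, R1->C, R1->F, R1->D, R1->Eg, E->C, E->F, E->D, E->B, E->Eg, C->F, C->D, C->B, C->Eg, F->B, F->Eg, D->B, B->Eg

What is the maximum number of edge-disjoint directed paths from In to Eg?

5

Assign every edge capacity 1; by Menger, the answer equals the max flow.
Path In→Eg (+1); total 1.
Path In→E→Eg (+1); total 2.
Path In→C→Eg (+1); total 3.
Path In→F→Eg (+1); total 4.
Path In→B→Eg (+1); total 5.
No residual In→Eg path; max flow = 5.
Certifying cut of size 5: {B→Eg, In→C, In→E, In→Eg, In→F}.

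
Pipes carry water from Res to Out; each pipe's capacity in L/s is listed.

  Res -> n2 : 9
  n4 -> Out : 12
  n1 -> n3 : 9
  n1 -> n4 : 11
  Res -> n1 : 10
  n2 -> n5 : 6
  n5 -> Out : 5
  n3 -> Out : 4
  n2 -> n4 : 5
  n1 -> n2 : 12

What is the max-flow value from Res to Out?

19

Augment Res→n1→n3→Out: bottleneck 4, flow now 4.
Augment Res→n1→n4→Out: bottleneck 6, flow now 10.
Augment Res→n2→n4→Out: bottleneck 5, flow now 15.
Augment Res→n2→n5→Out: bottleneck 4, flow now 19.
No augmenting path remains; maximum flow = 19.
In the residual graph, reachable from Res: {Res}.
Min-cut edges: Res→n1 (10), Res→n2 (9); capacity 10 + 9 = 19.
This cut is saturated, so no flow can exceed 19.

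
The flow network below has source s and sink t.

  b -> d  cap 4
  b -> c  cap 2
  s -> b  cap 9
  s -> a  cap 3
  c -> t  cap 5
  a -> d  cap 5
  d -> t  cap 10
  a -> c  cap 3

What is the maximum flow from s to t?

Augment s→a→c→t: bottleneck 3, flow now 3.
Augment s→b→c→t: bottleneck 2, flow now 5.
Augment s→b→d→t: bottleneck 4, flow now 9.
No augmenting path remains; maximum flow = 9.
In the residual graph, reachable from s: {s, b}.
Min-cut edges: s→a (3), b→c (2), b→d (4); capacity 3 + 2 + 4 = 9.
This cut is saturated, so no flow can exceed 9.

9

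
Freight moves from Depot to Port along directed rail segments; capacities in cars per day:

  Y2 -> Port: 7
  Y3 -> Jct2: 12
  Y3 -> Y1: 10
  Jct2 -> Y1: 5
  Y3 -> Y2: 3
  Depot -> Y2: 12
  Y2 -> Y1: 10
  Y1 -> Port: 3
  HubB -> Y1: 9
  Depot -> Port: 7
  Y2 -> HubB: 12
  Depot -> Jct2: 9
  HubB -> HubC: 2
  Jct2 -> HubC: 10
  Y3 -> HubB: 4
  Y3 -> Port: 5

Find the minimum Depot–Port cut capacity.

Augment Depot→Port: bottleneck 7, flow now 7.
Augment Depot→Y2→Port: bottleneck 7, flow now 14.
Augment Depot→Jct2→Y1→Port: bottleneck 3, flow now 17.
No augmenting path remains; maximum flow = 17.
By max-flow min-cut, the minimum cut capacity equals the max flow.
In the residual graph, reachable from Depot: {Depot, Jct2, Y2, HubB, HubC, Y1}.
Min-cut edges: Depot→Port (7), Y2→Port (7), Y1→Port (3); capacity 7 + 7 + 3 = 17.

17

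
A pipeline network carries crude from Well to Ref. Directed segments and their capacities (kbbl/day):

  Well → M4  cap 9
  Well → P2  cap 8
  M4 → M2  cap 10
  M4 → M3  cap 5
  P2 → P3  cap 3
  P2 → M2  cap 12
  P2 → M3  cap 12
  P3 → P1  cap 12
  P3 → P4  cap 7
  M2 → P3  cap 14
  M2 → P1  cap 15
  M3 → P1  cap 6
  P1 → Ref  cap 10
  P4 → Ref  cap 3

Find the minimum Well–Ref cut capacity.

Augment Well→M4→M2→P1→Ref: bottleneck 9, flow now 9.
Augment Well→P2→P3→P1→Ref: bottleneck 1, flow now 10.
Augment Well→P2→P3→P4→Ref: bottleneck 2, flow now 12.
Augment Well→P2→M2→P3→P4→Ref: bottleneck 1, flow now 13.
No augmenting path remains; maximum flow = 13.
By max-flow min-cut, the minimum cut capacity equals the max flow.
In the residual graph, reachable from Well: {Well, M4, P2, P3, M2, M3, P1, P4}.
Min-cut edges: P1→Ref (10), P4→Ref (3); capacity 10 + 3 = 13.

13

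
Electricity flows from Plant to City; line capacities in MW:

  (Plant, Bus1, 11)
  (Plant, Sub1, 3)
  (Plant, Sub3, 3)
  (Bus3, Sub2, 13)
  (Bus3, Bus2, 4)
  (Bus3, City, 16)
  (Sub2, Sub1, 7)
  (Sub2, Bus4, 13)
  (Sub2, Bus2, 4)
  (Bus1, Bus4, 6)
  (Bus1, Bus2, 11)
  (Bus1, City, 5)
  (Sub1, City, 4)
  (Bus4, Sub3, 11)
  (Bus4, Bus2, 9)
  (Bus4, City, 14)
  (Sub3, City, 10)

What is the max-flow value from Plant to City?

17

Augment Plant→Bus1→City: bottleneck 5, flow now 5.
Augment Plant→Sub1→City: bottleneck 3, flow now 8.
Augment Plant→Sub3→City: bottleneck 3, flow now 11.
Augment Plant→Bus1→Bus4→City: bottleneck 6, flow now 17.
No augmenting path remains; maximum flow = 17.
In the residual graph, reachable from Plant: {Plant}.
Min-cut edges: Plant→Bus1 (11), Plant→Sub1 (3), Plant→Sub3 (3); capacity 11 + 3 + 3 = 17.
This cut is saturated, so no flow can exceed 17.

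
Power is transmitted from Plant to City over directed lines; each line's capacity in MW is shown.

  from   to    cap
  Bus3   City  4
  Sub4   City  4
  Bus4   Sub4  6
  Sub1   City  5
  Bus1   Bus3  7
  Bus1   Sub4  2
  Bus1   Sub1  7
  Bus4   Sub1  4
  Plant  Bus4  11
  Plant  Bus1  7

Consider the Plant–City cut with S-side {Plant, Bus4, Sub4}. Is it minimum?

No — its capacity is 15, but the minimum cut has capacity 13.

Given cut capacity: 7 + 4 + 4 = 15.
Augment Plant→Bus1→Sub1→City: bottleneck 5, flow now 5.
Augment Plant→Bus1→Sub4→City: bottleneck 2, flow now 7.
Augment Plant→Bus4→Sub4→City: bottleneck 2, flow now 9.
Augment Plant→Bus4→Sub1→Bus1→Bus3→City: bottleneck 4, flow now 13. (uses reverse residual edge)
No augmenting path remains; maximum flow = 13.
In the residual graph, reachable from Plant: {Plant, Bus1, Bus4, Sub1, Sub4, Bus3}.
Min-cut edges: Sub1→City (5), Sub4→City (4), Bus3→City (4); capacity 5 + 4 + 4 = 13.
Cut capacity 15 exceeds the max flow 13, so it is not minimum.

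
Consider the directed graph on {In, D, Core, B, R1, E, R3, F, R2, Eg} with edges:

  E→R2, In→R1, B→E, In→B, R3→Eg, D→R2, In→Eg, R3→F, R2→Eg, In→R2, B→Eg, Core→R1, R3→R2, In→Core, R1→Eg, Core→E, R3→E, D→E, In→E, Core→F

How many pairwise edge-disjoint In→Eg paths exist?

4

Assign every edge capacity 1; by Menger, the answer equals the max flow.
Path In→Eg (+1); total 1.
Path In→B→Eg (+1); total 2.
Path In→R1→Eg (+1); total 3.
Path In→R2→Eg (+1); total 4.
No residual In→Eg path; max flow = 4.
Certifying cut of size 4: {In→B, In→Eg, R1→Eg, R2→Eg}.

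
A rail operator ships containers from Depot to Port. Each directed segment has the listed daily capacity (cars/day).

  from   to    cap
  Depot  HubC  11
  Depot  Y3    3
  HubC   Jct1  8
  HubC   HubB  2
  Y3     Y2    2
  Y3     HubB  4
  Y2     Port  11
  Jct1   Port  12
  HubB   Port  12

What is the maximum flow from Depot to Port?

Augment Depot→HubC→Jct1→Port: bottleneck 8, flow now 8.
Augment Depot→HubC→HubB→Port: bottleneck 2, flow now 10.
Augment Depot→Y3→Y2→Port: bottleneck 2, flow now 12.
Augment Depot→Y3→HubB→Port: bottleneck 1, flow now 13.
No augmenting path remains; maximum flow = 13.
In the residual graph, reachable from Depot: {Depot, HubC}.
Min-cut edges: Depot→Y3 (3), HubC→Jct1 (8), HubC→HubB (2); capacity 3 + 8 + 2 = 13.
This cut is saturated, so no flow can exceed 13.

13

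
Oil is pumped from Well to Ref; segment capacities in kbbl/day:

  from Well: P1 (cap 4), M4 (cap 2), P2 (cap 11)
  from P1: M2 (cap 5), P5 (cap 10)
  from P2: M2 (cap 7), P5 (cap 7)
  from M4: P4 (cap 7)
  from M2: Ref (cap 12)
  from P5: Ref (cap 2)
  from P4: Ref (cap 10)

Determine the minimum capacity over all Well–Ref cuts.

Augment Well→P1→M2→Ref: bottleneck 4, flow now 4.
Augment Well→P2→M2→Ref: bottleneck 7, flow now 11.
Augment Well→P2→P5→Ref: bottleneck 2, flow now 13.
Augment Well→M4→P4→Ref: bottleneck 2, flow now 15.
No augmenting path remains; maximum flow = 15.
By max-flow min-cut, the minimum cut capacity equals the max flow.
In the residual graph, reachable from Well: {Well, P2, P5}.
Min-cut edges: Well→P1 (4), Well→M4 (2), P2→M2 (7), P5→Ref (2); capacity 4 + 2 + 7 + 2 = 15.

15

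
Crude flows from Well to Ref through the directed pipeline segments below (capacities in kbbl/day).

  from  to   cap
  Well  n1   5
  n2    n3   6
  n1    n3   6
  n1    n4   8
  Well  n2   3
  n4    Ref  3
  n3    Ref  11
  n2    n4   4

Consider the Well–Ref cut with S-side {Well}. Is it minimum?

Yes — it is a minimum cut (capacity 8).

Given cut capacity: 5 + 3 = 8.
Augment Well→n1→n3→Ref: bottleneck 5, flow now 5.
Augment Well→n2→n3→Ref: bottleneck 3, flow now 8.
No augmenting path remains; maximum flow = 8.
Cut capacity 8 equals the max flow, so it is a minimum cut.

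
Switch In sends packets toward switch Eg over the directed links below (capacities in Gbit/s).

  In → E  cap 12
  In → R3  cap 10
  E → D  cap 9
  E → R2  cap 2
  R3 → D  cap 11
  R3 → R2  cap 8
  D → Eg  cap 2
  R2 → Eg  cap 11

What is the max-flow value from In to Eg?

Augment In→E→D→Eg: bottleneck 2, flow now 2.
Augment In→E→R2→Eg: bottleneck 2, flow now 4.
Augment In→R3→R2→Eg: bottleneck 8, flow now 12.
No augmenting path remains; maximum flow = 12.
In the residual graph, reachable from In: {In, E, R3, D}.
Min-cut edges: E→R2 (2), R3→R2 (8), D→Eg (2); capacity 2 + 8 + 2 = 12.
This cut is saturated, so no flow can exceed 12.

12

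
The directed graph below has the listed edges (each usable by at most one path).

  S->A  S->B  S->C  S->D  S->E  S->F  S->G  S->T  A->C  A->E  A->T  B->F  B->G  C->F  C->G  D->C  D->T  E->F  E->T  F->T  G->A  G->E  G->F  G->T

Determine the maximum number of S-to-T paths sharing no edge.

6

Assign every edge capacity 1; by Menger, the answer equals the max flow.
Path S→T (+1); total 1.
Path S→A→T (+1); total 2.
Path S→D→T (+1); total 3.
Path S→E→T (+1); total 4.
Path S→F→T (+1); total 5.
Path S→G→T (+1); total 6.
No residual S→T path; max flow = 6.
Certifying cut of size 6: {A→T, E→T, F→T, G→T, S→D, S→T}.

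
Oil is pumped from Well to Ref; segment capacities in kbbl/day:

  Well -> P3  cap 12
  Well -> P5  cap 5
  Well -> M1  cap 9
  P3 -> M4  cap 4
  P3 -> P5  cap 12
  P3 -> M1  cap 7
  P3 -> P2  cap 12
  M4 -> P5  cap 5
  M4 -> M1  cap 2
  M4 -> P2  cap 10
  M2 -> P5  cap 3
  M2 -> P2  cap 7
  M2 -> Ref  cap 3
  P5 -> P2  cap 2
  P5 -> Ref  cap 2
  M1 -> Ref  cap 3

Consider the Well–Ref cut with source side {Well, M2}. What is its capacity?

39

Edges leaving {Well, M2}: Well→P3 (12), Well→P5 (5), Well→M1 (9), M2→P5 (3), M2→P2 (7), M2→Ref (3).
Cut capacity = 12 + 5 + 9 + 3 + 7 + 3 = 39.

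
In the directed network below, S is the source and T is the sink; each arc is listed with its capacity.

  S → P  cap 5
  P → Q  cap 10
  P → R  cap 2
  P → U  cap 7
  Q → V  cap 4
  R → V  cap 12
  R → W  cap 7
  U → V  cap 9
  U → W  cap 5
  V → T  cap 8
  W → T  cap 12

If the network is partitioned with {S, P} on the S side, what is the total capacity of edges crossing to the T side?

Edges leaving {S, P}: P→Q (10), P→R (2), P→U (7).
Cut capacity = 10 + 2 + 7 = 19.

19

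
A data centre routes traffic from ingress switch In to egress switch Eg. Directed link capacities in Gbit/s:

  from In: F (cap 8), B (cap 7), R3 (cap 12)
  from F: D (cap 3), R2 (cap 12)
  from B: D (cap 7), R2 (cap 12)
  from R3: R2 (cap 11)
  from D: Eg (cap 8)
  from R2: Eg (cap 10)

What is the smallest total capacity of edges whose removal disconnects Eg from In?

Augment In→F→D→Eg: bottleneck 3, flow now 3.
Augment In→F→R2→Eg: bottleneck 5, flow now 8.
Augment In→B→D→Eg: bottleneck 5, flow now 13.
Augment In→B→R2→Eg: bottleneck 2, flow now 15.
Augment In→R3→R2→Eg: bottleneck 3, flow now 18.
No augmenting path remains; maximum flow = 18.
By max-flow min-cut, the minimum cut capacity equals the max flow.
In the residual graph, reachable from In: {In, F, B, R3, D, R2}.
Min-cut edges: D→Eg (8), R2→Eg (10); capacity 8 + 10 = 18.

18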